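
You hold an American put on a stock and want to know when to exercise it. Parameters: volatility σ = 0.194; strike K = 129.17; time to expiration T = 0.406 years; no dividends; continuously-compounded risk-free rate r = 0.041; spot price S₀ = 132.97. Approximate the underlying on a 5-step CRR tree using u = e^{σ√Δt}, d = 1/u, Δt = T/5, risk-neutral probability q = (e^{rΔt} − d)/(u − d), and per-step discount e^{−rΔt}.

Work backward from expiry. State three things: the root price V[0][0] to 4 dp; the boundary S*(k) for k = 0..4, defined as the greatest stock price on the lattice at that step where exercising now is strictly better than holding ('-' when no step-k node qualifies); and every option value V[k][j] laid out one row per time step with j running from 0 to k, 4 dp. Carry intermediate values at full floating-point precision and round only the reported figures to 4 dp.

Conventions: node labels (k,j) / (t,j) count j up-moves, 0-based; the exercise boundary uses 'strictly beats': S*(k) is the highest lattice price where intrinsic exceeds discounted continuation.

Δt=0.08120, u=1.05684, d=0.94622, q=0.51633, disc=e^(-rΔt)=0.99668
k=5 terminal: V=max(K-S,0) → 28.3117 16.5207 3.3513 0.0000 0.0000 0.0000
k=4: j=0 S=106.5908 intr=22.5792 cont=22.1498 V=22.5792[EX]; j=1 S=119.0520 intr=10.1180 cont=9.6887 V=10.1180[EX]; j=2 S=132.9700 intr=0.0000 cont=1.6155 V=1.6155[hold]; j=3 S=148.5151 intr=0.0000 cont=0.0000 V=0.0000[hold]; j=4 S=165.8775 intr=0.0000 cont=0.0000 V=0.0000[hold]  S*(4)=119.0520
k=3: j=0 S=112.6493 intr=16.5207 cont=16.0914 V=16.5207[EX]; j=1 S=125.8187 intr=3.3513 cont=5.7089 V=5.7089[hold]; j=2 S=140.5278 intr=0.0000 cont=0.7788 V=0.7788[hold]; j=3 S=156.9564 intr=0.0000 cont=0.0000 V=0.0000[hold]  S*(3)=112.6493
k=2: j=0 S=119.0520 intr=10.1180 cont=10.9019 V=10.9019[hold]; j=1 S=132.9700 intr=0.0000 cont=3.1528 V=3.1528[hold]; j=2 S=148.5151 intr=0.0000 cont=0.3754 V=0.3754[hold]  S*(2)=-
k=1: j=0 S=125.8187 intr=3.3513 cont=6.8779 V=6.8779[hold]; j=1 S=140.5278 intr=0.0000 cont=1.7131 V=1.7131[hold]  S*(1)=-
k=0: j=0 S=132.9700 intr=0.0000 cont=4.1971 V=4.1971[hold]  S*(0)=-

price = 4.1971
boundary = - - - 112.6493 119.0520
tree:
4.1971
6.8779 1.7131
10.9019 3.1528 0.3754
16.5207 5.7089 0.7788 0.0000
22.5792 10.1180 1.6155 0.0000 0.0000
28.3117 16.5207 3.3513 0.0000 0.0000 0.0000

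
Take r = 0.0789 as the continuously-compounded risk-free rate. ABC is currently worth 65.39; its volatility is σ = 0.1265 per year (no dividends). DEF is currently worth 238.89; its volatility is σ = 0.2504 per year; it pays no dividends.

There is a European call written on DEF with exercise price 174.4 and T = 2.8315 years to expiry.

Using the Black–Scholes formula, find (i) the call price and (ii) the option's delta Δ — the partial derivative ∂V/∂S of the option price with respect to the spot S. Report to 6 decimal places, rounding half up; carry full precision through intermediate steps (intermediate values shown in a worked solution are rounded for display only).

price = 103.027498
Δ = 0.931580

σ√T = 0.2504·√2.8315 = 0.421350
d₁ = (ln(S/K) + (r+σ²/2)T) / (σ√T) = (ln(238.89/174.4) + (0.0789+0.2504²/2)·2.8315) / 0.421350 = (0.314652 + 0.312173) / 0.421350 = 1.487660
d₂ = d₁ − σ√T = 1.487660 − 0.421350 = 1.066310
e^{−rT} = 0.799791
N(d₁) = 0.931580,  N(d₂) = 0.856858
Call price V = S·N(d₁) − K·e^{−rT}·N(d₂) = 222.545062 − 119.517565 = 103.027498
Δ = N(d₁) = 0.931580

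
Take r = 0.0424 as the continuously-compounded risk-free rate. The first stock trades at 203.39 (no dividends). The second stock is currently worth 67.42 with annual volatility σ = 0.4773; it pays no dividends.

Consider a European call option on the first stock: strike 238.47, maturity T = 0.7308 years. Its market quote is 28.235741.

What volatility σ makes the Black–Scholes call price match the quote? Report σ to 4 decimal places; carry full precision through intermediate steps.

At σ = 0.5542 the Black–Scholes value reproduces the quote:
σ√T = 0.5542·√0.7308 = 0.473768
d₁ = (ln(S/K) + (r+σ²/2)T) / (σ√T) = (ln(203.39/238.47) + (0.0424+0.5542²/2)·0.7308) / 0.473768 = (-0.159118 + 0.143214) / 0.473768 = -0.033570
d₂ = d₁ − σ√T = -0.033570 − 0.473768 = -0.507338
e^{−rT} = 0.969489
N(d₁) = 0.486610,  N(d₂) = 0.305959
V = S·N(d₁) − K·e^{−rT}·N(d₂) = 98.971648 − 70.735907 = 28.235741 (the quoted price), and the Black–Scholes price is strictly increasing in σ, so σ is unique

sigma = 0.5542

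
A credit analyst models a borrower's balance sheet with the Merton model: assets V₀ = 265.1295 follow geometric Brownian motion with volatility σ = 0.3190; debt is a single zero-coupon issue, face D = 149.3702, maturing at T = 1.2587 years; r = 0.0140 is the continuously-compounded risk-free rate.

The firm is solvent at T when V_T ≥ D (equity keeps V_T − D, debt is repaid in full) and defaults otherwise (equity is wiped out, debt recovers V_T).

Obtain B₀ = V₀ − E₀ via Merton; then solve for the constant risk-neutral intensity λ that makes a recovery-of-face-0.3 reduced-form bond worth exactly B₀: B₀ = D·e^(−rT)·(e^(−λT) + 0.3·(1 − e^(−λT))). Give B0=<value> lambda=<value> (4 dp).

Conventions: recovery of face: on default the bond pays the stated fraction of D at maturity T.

Work the structural quantities from V₀ = 265.1295 against face 149.3702:
d₁ = [ln(V₀/D) + (r + σ²/2)T] / (σ√T)
   = [ln(265.1295/149.3702) + (0.0140 + 0.5·0.3190²)·1.2587] / (0.3190·√1.2587)
   = [0.573791 + 0.081665] / 0.357892 = 1.831435
d₂ = d₁ − σ√T = 1.831435 − 0.357892 = 1.473543
N(d₁) = 0.966482,  N(d₂) = 0.929698,  e^(−rT) = 0.982533
E₀ = V₀·N(d₁) − D·e^(−rT)·N(d₂)
   = 265.1295·0.966482 − 149.3702·0.982533·0.929698 = 119.799497
B₀ = V₀ − E₀ = 265.1295 − 119.799497 = 145.330003
e^(−λT) = (B₀·e^(rT)/D − 0.3)/(1 − 0.3) = (145.3300·1.017778/149.3702 − 0.3)/0.7 = 0.98606983
λ = −ln(0.98606983)/1.2587 = 0.011145

B0=145.3300 lambda=0.0111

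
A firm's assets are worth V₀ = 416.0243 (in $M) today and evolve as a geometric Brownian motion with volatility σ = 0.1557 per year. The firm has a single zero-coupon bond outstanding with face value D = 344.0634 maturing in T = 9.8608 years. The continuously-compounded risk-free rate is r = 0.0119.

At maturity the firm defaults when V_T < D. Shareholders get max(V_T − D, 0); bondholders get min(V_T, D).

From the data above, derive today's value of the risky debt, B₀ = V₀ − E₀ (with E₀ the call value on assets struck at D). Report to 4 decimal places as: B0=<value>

Apply the equity-as-call identities (strike 344.0634, horizon 9.8608 years):
d₁ = [ln(V₀/D) + (r + σ²/2)T] / (σ√T)
   = [ln(416.0243/344.0634) + (0.0119 + 0.5·0.1557²)·9.8608] / (0.1557·√9.8608)
   = [0.189918 + 0.236869] / 0.488928 = 0.872903
d₂ = d₁ − σ√T = 0.872903 − 0.488928 = 0.383975
N(d₁) = 0.808642,  N(d₂) = 0.649502,  e^(−rT) = 0.889280
E₀ = V₀·N(d₁) − D·e^(−rT)·N(d₂)
   = 416.0243·0.808642 − 344.0634·0.889280·0.649502 = 137.687648
B₀ = V₀ − E₀ = 416.0243 − 137.687648 = 278.336652

B0=278.3367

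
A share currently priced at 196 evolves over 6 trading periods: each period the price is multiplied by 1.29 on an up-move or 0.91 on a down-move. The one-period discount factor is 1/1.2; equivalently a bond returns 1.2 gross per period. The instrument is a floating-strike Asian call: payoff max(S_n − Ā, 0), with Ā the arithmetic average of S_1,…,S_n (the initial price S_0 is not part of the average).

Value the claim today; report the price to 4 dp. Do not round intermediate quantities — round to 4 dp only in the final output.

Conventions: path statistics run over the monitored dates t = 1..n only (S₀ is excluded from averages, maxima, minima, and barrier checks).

Under the martingale measure an up-move has probability p* = 0.7632; value the claim as the probability-weighted average of per-path payoffs, discounted 6 periods at R = 1.2.
Enumerate all 2^6 = 64 price paths (U = up ×1.29, D = down ×0.91); each path with k up-moves has probability p*^k·(1−p*)^(6−k).
DDDDDD: Ā=142.7312, payoff=0.0000, prob=0.000177
UDDDDD: Ā=202.3332, payoff=0.0000, prob=0.000569
DUDDDD: Ā=189.9199, payoff=0.0000, prob=0.000569
UUDDDD: Ā=269.2271, payoff=0.0000, prob=0.001833
DDUDDD: Ā=178.6238, payoff=0.0000, prob=0.000569
UDUDDD: Ā=253.2139, payoff=0.0000, prob=0.001833
DUUDDD: Ā=240.8006, payoff=0.0000, prob=0.001833
UUUDDD: Ā=341.3546, payoff=0.0000, prob=0.005905
DDDUDD: Ā=168.3443, payoff=0.0000, prob=0.000569
UDDUDD: Ā=238.6419, payoff=0.0000, prob=0.001833
DUDUDD: Ā=226.2285, payoff=0.0000, prob=0.001833
UUDUDD: Ā=320.6976, payoff=0.0000, prob=0.005905
DDUUDD: Ā=214.9324, payoff=8.7341, prob=0.001833
UDUUDD: Ā=304.6844, payoff=12.3814, prob=0.005905
DUUUDD: Ā=292.2711, payoff=24.7947, prob=0.005905
UUUUDD: Ā=414.3183, payoff=35.1485, prob=0.019027
DDDDUD: Ā=158.9899, payoff=0.0000, prob=0.000569
UDDDUD: Ā=225.3813, payoff=0.0000, prob=0.001833
DUDDUD: Ā=212.9680, payoff=10.6985, prob=0.001833
UUDDUD: Ā=301.8997, payoff=15.1661, prob=0.005905
DDUDUD: Ā=201.6719, payoff=21.9947, prob=0.001833
UDUDUD: Ā=285.8865, payoff=31.1793, prob=0.005905
DUUDUD: Ā=273.4732, payoff=43.5926, prob=0.005905
UUUDUD: Ā=387.6708, payoff=61.7961, prob=0.019027
DDDUUD: Ā=191.3924, payoff=32.2742, prob=0.001833
UDDUUD: Ā=271.3145, payoff=45.7513, prob=0.005905
DUDUUD: Ā=258.9012, payoff=58.1646, prob=0.005905
UUDUUD: Ā=367.0137, payoff=82.4531, prob=0.019027
DDUUUD: Ā=247.6050, payoff=69.4608, prob=0.005905
UDUUUD: Ā=351.0005, payoff=98.4663, prob=0.019027
DUUUUD: Ā=338.5872, payoff=110.8797, prob=0.019027
UUUUUD: Ā=479.9753, payoff=157.1811, prob=0.061310
DDDDDU: Ā=150.4775, payoff=7.3028, prob=0.000569
UDDDDU: Ā=213.3143, payoff=10.3523, prob=0.001833
DUDDDU: Ā=200.9009, payoff=22.7656, prob=0.001833
UUDDDU: Ā=284.7936, payoff=32.2722, prob=0.005905
DDUDDU: Ā=189.6048, payoff=34.0618, prob=0.001833
UDUDDU: Ā=268.7804, payoff=48.2854, prob=0.005905
DUUDDU: Ā=256.3671, payoff=60.6987, prob=0.005905
UUUDDU: Ā=363.4215, payoff=86.0454, prob=0.019027
DDDUDU: Ā=179.3253, payoff=44.3412, prob=0.001833
UDDUDU: Ā=254.2084, payoff=62.8574, prob=0.005905
DUDUDU: Ā=241.7951, payoff=75.2707, prob=0.005905
UUDUDU: Ā=342.7645, payoff=106.7024, prob=0.019027
DDUUDU: Ā=230.4989, payoff=86.5668, prob=0.005905
UDUUDU: Ā=326.7513, payoff=122.7156, prob=0.019027
DUUUDU: Ā=314.3379, payoff=135.1290, prob=0.019027
UUUUDU: Ā=445.5999, payoff=191.5564, prob=0.061310
DDDDUU: Ā=169.9710, payoff=53.6956, prob=0.001833
UDDDUU: Ā=240.9479, payoff=76.1179, prob=0.005905
DUDDUU: Ā=228.5346, payoff=88.5312, prob=0.005905
UUDDUU: Ā=323.9666, payoff=125.5003, prob=0.019027
DDUDUU: Ā=217.2384, payoff=99.8274, prob=0.005905
UDUDUU: Ā=307.9534, payoff=141.5135, prob=0.019027
DUUDUU: Ā=295.5400, payoff=153.9269, prob=0.019027
UUUDUU: Ā=418.9523, payoff=218.2040, prob=0.061310
DDDUUU: Ā=206.9589, payoff=110.1068, prob=0.005905
UDDUUU: Ā=293.3814, payoff=156.0855, prob=0.019027
DUDUUU: Ā=280.9680, payoff=168.4989, prob=0.019027
UUDUUU: Ā=398.2953, payoff=238.8610, prob=0.061310
DDUUUU: Ā=269.6719, payoff=179.7950, prob=0.019027
UDUUUU: Ā=382.2821, payoff=254.8742, prob=0.061310
DUUUUU: Ā=369.8688, payoff=267.2876, prob=0.061310
UUUUUU: Ā=524.3195, payoff=378.9021, prob=0.197554
Price = Σ prob·payoff / R^6 = 196.436909 / 2.985984 = 65.7863

price = 65.7863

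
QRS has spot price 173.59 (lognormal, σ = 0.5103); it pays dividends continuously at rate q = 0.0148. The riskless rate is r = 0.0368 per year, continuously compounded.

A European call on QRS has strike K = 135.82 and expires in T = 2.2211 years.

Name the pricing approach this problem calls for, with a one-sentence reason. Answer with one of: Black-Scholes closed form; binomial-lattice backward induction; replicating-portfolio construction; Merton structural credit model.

Key observation: the instrument is a plain European call (strike 135.82) on a lognormal asset; the exact continuous-time formula applies directly.

framework: Black-Scholes closed form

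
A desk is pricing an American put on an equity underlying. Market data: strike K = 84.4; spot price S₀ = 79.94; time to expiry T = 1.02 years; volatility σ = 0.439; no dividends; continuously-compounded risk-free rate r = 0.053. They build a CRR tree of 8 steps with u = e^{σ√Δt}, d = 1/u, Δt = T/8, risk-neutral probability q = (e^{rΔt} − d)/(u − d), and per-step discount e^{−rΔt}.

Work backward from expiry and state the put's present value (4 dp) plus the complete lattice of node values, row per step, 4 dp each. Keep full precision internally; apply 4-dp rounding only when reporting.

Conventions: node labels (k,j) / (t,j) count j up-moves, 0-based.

price = 14.7916
tree:
14.7916
20.2494 9.1442
26.8749 13.4259 4.6792
34.4505 19.1253 7.5000 1.7187
41.6974 26.2565 11.7435 3.0528 0.3115
47.8930 34.4505 17.8348 5.3735 0.6059 0.0000
53.1896 41.6974 25.9736 9.3539 1.1787 0.0000 0.0000
57.7178 47.8930 34.4505 16.0582 2.2928 0.0000 0.0000 0.0000
61.5890 53.1896 41.6974 25.9736 4.4600 0.0000 0.0000 0.0000 0.0000

Δt=0.12750, u=1.16971, d=0.85491, q=0.48243, disc=e^(-rΔt)=0.99327
k=8 terminal: V=max(K-S,0) → 61.5890 53.1896 41.6974 25.9736 4.4600 0.0000 0.0000 0.0000 0.0000
k=7: j=0 S=26.6822 intr=57.7178 cont=57.1494 V=57.7178[EX]; j=1 S=36.5070 intr=47.8930 cont=47.3246 V=47.8930[EX]; j=2 S=49.9495 intr=34.4505 cont=33.8820 V=34.4505[EX]; j=3 S=68.3418 intr=16.0582 cont=15.4898 V=16.0582[EX]; j=4 S=93.5065 intr=0.0000 cont=2.2928 V=2.2928[hold]; j=5 S=127.9372 intr=0.0000 cont=0.0000 V=0.0000[hold]; j=6 S=175.0459 intr=0.0000 cont=0.0000 V=0.0000[hold]; j=7 S=239.5008 intr=0.0000 cont=0.0000 V=0.0000[hold]
k=6: j=0 S=31.2104 intr=53.1896 cont=52.6212 V=53.1896[EX]; j=1 S=42.7026 intr=41.6974 cont=41.1290 V=41.6974[EX]; j=2 S=58.4264 intr=25.9736 cont=25.4052 V=25.9736[EX]; j=3 S=79.9400 intr=4.4600 cont=9.3539 V=9.3539[hold]; j=4 S=109.3753 intr=0.0000 cont=1.1787 V=1.1787[hold]; j=5 S=149.6492 intr=0.0000 cont=0.0000 V=0.0000[hold]; j=6 S=204.7526 intr=0.0000 cont=0.0000 V=0.0000[hold]
k=5: j=0 S=36.5070 intr=47.8930 cont=47.3246 V=47.8930[EX]; j=1 S=49.9495 intr=34.4505 cont=33.8820 V=34.4505[EX]; j=2 S=68.3418 intr=16.0582 cont=17.8348 V=17.8348[hold]; j=3 S=93.5065 intr=0.0000 cont=5.3735 V=5.3735[hold]; j=4 S=127.9372 intr=0.0000 cont=0.6059 V=0.6059[hold]; j=5 S=175.0459 intr=0.0000 cont=0.0000 V=0.0000[hold]
k=4: j=0 S=42.7026 intr=41.6974 cont=41.1290 V=41.6974[EX]; j=1 S=58.4264 intr=25.9736 cont=26.2565 V=26.2565[hold]; j=2 S=79.9400 intr=4.4600 cont=11.7435 V=11.7435[hold]; j=3 S=109.3753 intr=0.0000 cont=3.0528 V=3.0528[hold]; j=4 S=149.6492 intr=0.0000 cont=0.3115 V=0.3115[hold]
k=3: j=0 S=49.9495 intr=34.4505 cont=34.0176 V=34.4505[EX]; j=1 S=68.3418 intr=16.0582 cont=19.1253 V=19.1253[hold]; j=2 S=93.5065 intr=0.0000 cont=7.5000 V=7.5000[hold]; j=3 S=127.9372 intr=0.0000 cont=1.7187 V=1.7187[hold]
k=2: j=0 S=58.4264 intr=25.9736 cont=26.8749 V=26.8749[hold]; j=1 S=79.9400 intr=4.4600 cont=13.4259 V=13.4259[hold]; j=2 S=109.3753 intr=0.0000 cont=4.6792 V=4.6792[hold]
k=1: j=0 S=68.3418 intr=16.0582 cont=20.2494 V=20.2494[hold]; j=1 S=93.5065 intr=0.0000 cont=9.1442 V=9.1442[hold]
k=0: j=0 S=79.9400 intr=4.4600 cont=14.7916 V=14.7916[hold]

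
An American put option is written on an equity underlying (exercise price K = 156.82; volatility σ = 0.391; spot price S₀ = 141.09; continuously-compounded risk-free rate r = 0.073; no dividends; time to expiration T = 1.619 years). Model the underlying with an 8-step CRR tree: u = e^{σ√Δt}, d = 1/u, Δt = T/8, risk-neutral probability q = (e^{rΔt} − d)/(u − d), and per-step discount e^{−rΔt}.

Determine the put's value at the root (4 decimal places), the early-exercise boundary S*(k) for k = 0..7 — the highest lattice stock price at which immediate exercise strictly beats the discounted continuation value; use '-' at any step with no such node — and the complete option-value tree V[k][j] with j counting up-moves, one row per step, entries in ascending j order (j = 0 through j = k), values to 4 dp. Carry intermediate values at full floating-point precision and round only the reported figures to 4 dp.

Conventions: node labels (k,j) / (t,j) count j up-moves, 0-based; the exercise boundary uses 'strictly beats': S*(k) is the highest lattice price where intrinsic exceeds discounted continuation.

Δt=0.20237  u=1.19231  d=0.83871  q=0.49823  discount=0.98534
step 8 (expiry): payoffs max(K−S,0) = 122.2760 107.7119 87.0073 57.5735 15.7300 0.0000 0.0000 0.0000 0.0000
step 7: (k=7,j=0): S=41.1872, K−S=115.6328, hold=113.3330 ⇒ V=115.6328 exercise | (k=7,j=1): S=58.5523, K−S=98.2677, hold=95.9680 ⇒ V=98.2677 exercise | (k=7,j=2): S=83.2386, K−S=73.5814, hold=71.2817 ⇒ V=73.5814 exercise | (k=7,j=3): S=118.3330, K−S=38.4870, hold=36.1873 ⇒ V=38.4870 exercise | (k=7,j=4): S=168.2235, K−S=0.0000, hold=7.7771 ⇒ V=7.7771 continue | (k=7,j=5): S=239.1486, K−S=0.0000, hold=0.0000 ⇒ V=0.0000 continue | (k=7,j=6): S=339.9765, K−S=0.0000, hold=0.0000 ⇒ V=0.0000 continue | (k=7,j=7): S=483.3146, K−S=0.0000, hold=0.0000 ⇒ V=0.0000 continue  boundary S*=118.3330
step 6: (k=6,j=0): S=49.1081, K−S=107.7119, hold=105.4122 ⇒ V=107.7119 exercise | (k=6,j=1): S=69.8127, K−S=87.0073, hold=84.7076 ⇒ V=87.0073 exercise | (k=6,j=2): S=99.2465, K−S=57.5735, hold=55.2738 ⇒ V=57.5735 exercise | (k=6,j=3): S=141.0900, K−S=15.7300, hold=22.8465 ⇒ V=22.8465 continue | (k=6,j=4): S=200.5752, K−S=0.0000, hold=3.8451 ⇒ V=3.8451 continue | (k=6,j=5): S=285.1401, K−S=0.0000, hold=0.0000 ⇒ V=0.0000 continue | (k=6,j=6): S=405.3586, K−S=0.0000, hold=0.0000 ⇒ V=0.0000 continue  boundary S*=99.2465
step 5: (k=5,j=0): S=58.5523, K−S=98.2677, hold=95.9680 ⇒ V=98.2677 exercise | (k=5,j=1): S=83.2386, K−S=73.5814, hold=71.2817 ⇒ V=73.5814 exercise | (k=5,j=2): S=118.3330, K−S=38.4870, hold=39.6809 ⇒ V=39.6809 continue | (k=5,j=3): S=168.2235, K−S=0.0000, hold=13.1833 ⇒ V=13.1833 continue | (k=5,j=4): S=239.1486, K−S=0.0000, hold=1.9011 ⇒ V=1.9011 continue | (k=5,j=5): S=339.9765, K−S=0.0000, hold=0.0000 ⇒ V=0.0000 continue  boundary S*=83.2386
step 4: (k=4,j=0): S=69.8127, K−S=87.0073, hold=84.7076 ⇒ V=87.0073 exercise | (k=4,j=1): S=99.2465, K−S=57.5735, hold=55.8599 ⇒ V=57.5735 exercise | (k=4,j=2): S=141.0900, K−S=15.7300, hold=26.0907 ⇒ V=26.0907 continue | (k=4,j=3): S=200.5752, K−S=0.0000, hold=7.4513 ⇒ V=7.4513 continue | (k=4,j=4): S=285.1401, K−S=0.0000, hold=0.9399 ⇒ V=0.9399 continue  boundary S*=99.2465
step 3: (k=3,j=0): S=83.2386, K−S=73.5814, hold=71.2817 ⇒ V=73.5814 exercise | (k=3,j=1): S=118.3330, K−S=38.4870, hold=41.2736 ⇒ V=41.2736 continue | (k=3,j=2): S=168.2235, K−S=0.0000, hold=16.5576 ⇒ V=16.5576 continue | (k=3,j=3): S=239.1486, K−S=0.0000, hold=4.1454 ⇒ V=4.1454 continue  boundary S*=83.2386
step 2: (k=2,j=0): S=99.2465, K−S=57.5735, hold=56.6418 ⇒ V=57.5735 exercise | (k=2,j=1): S=141.0900, K−S=15.7300, hold=28.5347 ⇒ V=28.5347 continue | (k=2,j=2): S=200.5752, K−S=0.0000, hold=10.2214 ⇒ V=10.2214 continue  boundary S*=99.2465
step 1: (k=1,j=0): S=118.3330, K−S=38.4870, hold=42.4734 ⇒ V=42.4734 continue | (k=1,j=1): S=168.2235, K−S=0.0000, hold=19.1258 ⇒ V=19.1258 continue  boundary S*=-
step 0: (k=0,j=0): S=141.0900, K−S=15.7300, hold=30.3887 ⇒ V=30.3887 continue  boundary S*=-

price = 30.3887
boundary = - - 99.2465 83.2386 99.2465 83.2386 99.2465 118.3330
tree:
30.3887
42.4734 19.1258
57.5735 28.5347 10.2214
73.5814 41.2736 16.5576 4.1454
87.0073 57.5735 26.0907 7.4513 0.9399
98.2677 73.5814 39.6809 13.1833 1.9011 0.0000
107.7119 87.0073 57.5735 22.8465 3.8451 0.0000 0.0000
115.6328 98.2677 73.5814 38.4870 7.7771 0.0000 0.0000 0.0000
122.2760 107.7119 87.0073 57.5735 15.7300 0.0000 0.0000 0.0000 0.0000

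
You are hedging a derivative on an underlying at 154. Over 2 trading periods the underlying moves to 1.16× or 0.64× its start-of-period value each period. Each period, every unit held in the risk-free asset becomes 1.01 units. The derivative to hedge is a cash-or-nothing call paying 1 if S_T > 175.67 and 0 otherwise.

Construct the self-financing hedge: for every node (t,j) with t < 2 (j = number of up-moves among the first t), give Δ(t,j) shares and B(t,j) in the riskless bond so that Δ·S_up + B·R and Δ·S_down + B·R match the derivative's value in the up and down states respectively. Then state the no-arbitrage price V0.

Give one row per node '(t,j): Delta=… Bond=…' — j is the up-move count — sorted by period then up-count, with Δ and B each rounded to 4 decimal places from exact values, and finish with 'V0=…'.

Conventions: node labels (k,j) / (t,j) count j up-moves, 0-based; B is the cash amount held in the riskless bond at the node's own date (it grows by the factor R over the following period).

Arbitrage-free pricing uses the up-move probability p* = (R−d)/(u−d) = 0.7115, discounting each step at R = 1.01.
Payoffs at expiry: V(2,0)=0.0000, V(2,1)=0.0000, V(2,2)=1.0000
  t=1,j=0: stock 98.5600 → up 114.3296 (V=0.0000), down 63.0784 (V=0.0000). Price 0.0000; hedge Δ=0.0000, bond B=0.0000.
  t=1,j=1: stock 178.6400 → up 207.2224 (V=1.0000), down 114.3296 (V=0.0000). Price 0.7045; hedge Δ=0.0108, bond B=-1.2186.
  t=0,j=0: stock 154.0000 → up 178.6400 (V=0.7045), down 98.5600 (V=0.0000). Price 0.4963; hedge Δ=0.0088, bond B=-0.8585.
Sanity check at the root: Δ(0,0)·S0 + B(0,0) reproduces V0 = 0.4963.

(0,0): Delta=0.0088 Bond=-0.8585
(1,0): Delta=0.0000 Bond=0.0000
(1,1): Delta=0.0108 Bond=-1.2186
V0=0.4963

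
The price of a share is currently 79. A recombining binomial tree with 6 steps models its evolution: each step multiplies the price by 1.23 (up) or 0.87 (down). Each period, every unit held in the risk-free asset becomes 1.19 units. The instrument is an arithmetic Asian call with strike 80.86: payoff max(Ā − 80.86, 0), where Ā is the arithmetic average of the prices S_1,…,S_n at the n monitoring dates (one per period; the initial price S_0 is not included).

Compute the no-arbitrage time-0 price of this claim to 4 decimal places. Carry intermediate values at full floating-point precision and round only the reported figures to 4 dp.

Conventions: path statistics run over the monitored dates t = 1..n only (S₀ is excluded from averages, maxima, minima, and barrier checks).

No-arbitrage gives p* = (R−d)/(u−d) = 0.8889: enumerate every path, weight its payoff by its p*-probability, and discount by R^6.
Enumerate all 2^6 = 64 price paths (U = up ×1.23, D = down ×0.87); each path with k up-moves has probability p*^k·(1−p*)^(6−k).
DDDDDD: Ā=49.9062, payoff=0.0000, prob=0.000002
UDDDDD: Ā=70.5571, payoff=0.0000, prob=0.000015
DUDDDD: Ā=65.8171, payoff=0.0000, prob=0.000015
UUDDDD: Ā=93.0518, payoff=12.1918, prob=0.000120
DDUDDD: Ā=61.6933, payoff=0.0000, prob=0.000015
UDUDDD: Ā=87.2216, payoff=6.3616, prob=0.000120
DUUDDD: Ā=82.4816, payoff=1.6216, prob=0.000120
UUUDDD: Ā=116.6119, payoff=35.7519, prob=0.000963
DDDUDD: Ā=58.1056, payoff=0.0000, prob=0.000015
UDDUDD: Ā=82.1493, payoff=1.2893, prob=0.000120
DUDUDD: Ā=77.4093, payoff=0.0000, prob=0.000120
UUDUDD: Ā=109.4407, payoff=28.5807, prob=0.000963
DDUUDD: Ā=73.2855, payoff=0.0000, prob=0.000120
UDUUDD: Ā=103.6105, payoff=22.7505, prob=0.000963
DUUUDD: Ā=98.8705, payoff=18.0105, prob=0.000963
UUUUDD: Ā=139.7825, payoff=58.9225, prob=0.007707
DDDDUD: Ā=54.9843, payoff=0.0000, prob=0.000015
UDDDUD: Ā=77.7364, payoff=0.0000, prob=0.000120
DUDDUD: Ā=72.9964, payoff=0.0000, prob=0.000120
UUDDUD: Ā=103.2018, payoff=22.3418, prob=0.000963
DDUDUD: Ā=68.8726, payoff=0.0000, prob=0.000120
UDUDUD: Ā=97.3716, payoff=16.5116, prob=0.000963
DUUDUD: Ā=92.6316, payoff=11.7716, prob=0.000963
UUUDUD: Ā=130.9620, payoff=50.1020, prob=0.007707
DDDUUD: Ā=65.2849, payoff=0.0000, prob=0.000120
UDDUUD: Ā=92.2994, payoff=11.4394, prob=0.000963
DUDUUD: Ā=87.5594, payoff=6.6994, prob=0.000963
UUDUUD: Ā=123.7908, payoff=42.9308, prob=0.007707
DDUUUD: Ā=83.4356, payoff=2.5756, prob=0.000963
UDUUUD: Ā=117.9606, payoff=37.1006, prob=0.007707
DUUUUD: Ā=113.2206, payoff=32.3606, prob=0.007707
UUUUUD: Ā=160.0705, payoff=79.2105, prob=0.061659
DDDDDU: Ā=52.2688, payoff=0.0000, prob=0.000015
UDDDDU: Ā=73.8972, payoff=0.0000, prob=0.000120
DUDDDU: Ā=69.1572, payoff=0.0000, prob=0.000120
UUDDDU: Ā=97.7740, payoff=16.9140, prob=0.000963
DDUDDU: Ā=65.0334, payoff=0.0000, prob=0.000120
UDUDDU: Ā=91.9438, payoff=11.0838, prob=0.000963
DUUDDU: Ā=87.2038, payoff=6.3438, prob=0.000963
UUUDDU: Ā=123.2881, payoff=42.4281, prob=0.007707
DDDUDU: Ā=61.4457, payoff=0.0000, prob=0.000120
UDDUDU: Ā=86.8715, payoff=6.0115, prob=0.000963
DUDUDU: Ā=82.1315, payoff=1.2715, prob=0.000963
UUDUDU: Ā=116.1170, payoff=35.2570, prob=0.007707
DDUUDU: Ā=78.0077, payoff=0.0000, prob=0.000963
UDUUDU: Ā=110.2868, payoff=29.4268, prob=0.007707
DUUUDU: Ā=105.5468, payoff=24.6868, prob=0.007707
UUUUDU: Ā=149.2213, payoff=68.3613, prob=0.061659
DDDDUU: Ā=58.3244, payoff=0.0000, prob=0.000120
UDDDUU: Ā=82.4586, payoff=1.5986, prob=0.000963
DUDDUU: Ā=77.7186, payoff=0.0000, prob=0.000963
UUDDUU: Ā=109.8781, payoff=29.0181, prob=0.007707
DDUDUU: Ā=73.5948, payoff=0.0000, prob=0.000963
UDUDUU: Ā=104.0479, payoff=23.1879, prob=0.007707
DUUDUU: Ā=99.3079, payoff=18.4479, prob=0.007707
UUUDUU: Ā=140.4008, payoff=59.5408, prob=0.061659
DDDUUU: Ā=70.0071, payoff=0.0000, prob=0.000963
UDDUUU: Ā=98.9756, payoff=18.1156, prob=0.007707
DUDUUU: Ā=94.2356, payoff=13.3756, prob=0.007707
UUDUUU: Ā=133.2296, payoff=52.3696, prob=0.061659
DDUUUU: Ā=90.1118, payoff=9.2518, prob=0.007707
UDUUUU: Ā=127.3994, payoff=46.5394, prob=0.061659
DUUUUU: Ā=122.6594, payoff=41.7994, prob=0.061659
UUUUUU: Ā=173.4151, payoff=92.5551, prob=0.493270
Price = Σ prob·payoff / R^6 = 70.896014 / 2.839761 = 24.9655

price = 24.9655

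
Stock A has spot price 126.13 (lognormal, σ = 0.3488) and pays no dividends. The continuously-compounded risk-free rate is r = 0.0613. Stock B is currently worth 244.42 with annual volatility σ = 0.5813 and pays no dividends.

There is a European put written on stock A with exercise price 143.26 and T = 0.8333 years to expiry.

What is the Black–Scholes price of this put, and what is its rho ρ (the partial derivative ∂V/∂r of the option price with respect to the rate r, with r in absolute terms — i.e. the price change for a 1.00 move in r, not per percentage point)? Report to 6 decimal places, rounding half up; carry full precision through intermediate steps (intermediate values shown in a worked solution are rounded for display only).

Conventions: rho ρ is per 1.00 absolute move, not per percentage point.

σ√T = 0.3488·√0.8333 = 0.318403
d₁ = (ln(S/K) + (r+σ²/2)T) / (σ√T) = (ln(126.13/143.26) + (0.0613+0.3488²/2)·0.8333) / 0.318403 = (-0.127348 + 0.101772) / 0.318403 = -0.080327
d₂ = d₁ − σ√T = -0.080327 − 0.318403 = -0.398730
e^{−rT} = 0.950201
N(−d₁) = 0.532012,  N(−d₂) = 0.654954
Put price V = K·e^{−rT}·N(−d₂) − S·N(−d₁) = 89.156188 − 67.102623 = 22.053565
ρ = −K·T·e^{−rT}·N(−d₂) = -74.293851

price = 22.053565
ρ = -74.293851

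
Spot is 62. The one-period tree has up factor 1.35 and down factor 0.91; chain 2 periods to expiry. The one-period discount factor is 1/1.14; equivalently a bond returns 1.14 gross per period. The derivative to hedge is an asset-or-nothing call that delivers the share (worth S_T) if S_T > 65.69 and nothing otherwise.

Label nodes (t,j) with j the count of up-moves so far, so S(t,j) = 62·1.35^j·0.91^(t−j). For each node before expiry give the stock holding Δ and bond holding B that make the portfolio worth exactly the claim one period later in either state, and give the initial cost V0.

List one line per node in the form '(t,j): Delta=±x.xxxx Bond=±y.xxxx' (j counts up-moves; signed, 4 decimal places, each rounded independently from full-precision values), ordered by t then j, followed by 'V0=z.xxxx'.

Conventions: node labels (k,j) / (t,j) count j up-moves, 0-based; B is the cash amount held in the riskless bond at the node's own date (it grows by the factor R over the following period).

Since d<R<u, set p* = (R−d)/(u−d) = 0.5227; price each node as the discounted p*-expectation of its children.
Terminal payoffs: V(2,0)=0.0000, V(2,1)=76.1670, V(2,2)=112.9950
Node (1,0) S=56.4200: V=(p*·76.1670+(1−p*)·0.0000)/1.14=34.9251; Δ=(76.1670−0.0000)/(76.1670−51.3422)=3.0682; B=V−Δ·S=-138.1818
Node (1,1) S=83.7000: V=(p*·112.9950+(1−p*)·76.1670)/1.14=83.7000; Δ=(112.9950−76.1670)/(112.9950−76.1670)=1.0000; B=V−Δ·S=0.0000
Node (0,0) S=62.0000: V=(p*·83.7000+(1−p*)·34.9251)/1.14=53.0009; Δ=(83.7000−34.9251)/(83.7000−56.4200)=1.7879; B=V−Δ·S=-57.8512
Verification: the root portfolio costs Δ(0,0)·S0 + B(0,0) = 53.0009, matching V0.

(0,0): Delta=1.7879 Bond=-57.8512
(1,0): Delta=3.0682 Bond=-138.1818
(1,1): Delta=1.0000 Bond=0.0000
V0=53.0009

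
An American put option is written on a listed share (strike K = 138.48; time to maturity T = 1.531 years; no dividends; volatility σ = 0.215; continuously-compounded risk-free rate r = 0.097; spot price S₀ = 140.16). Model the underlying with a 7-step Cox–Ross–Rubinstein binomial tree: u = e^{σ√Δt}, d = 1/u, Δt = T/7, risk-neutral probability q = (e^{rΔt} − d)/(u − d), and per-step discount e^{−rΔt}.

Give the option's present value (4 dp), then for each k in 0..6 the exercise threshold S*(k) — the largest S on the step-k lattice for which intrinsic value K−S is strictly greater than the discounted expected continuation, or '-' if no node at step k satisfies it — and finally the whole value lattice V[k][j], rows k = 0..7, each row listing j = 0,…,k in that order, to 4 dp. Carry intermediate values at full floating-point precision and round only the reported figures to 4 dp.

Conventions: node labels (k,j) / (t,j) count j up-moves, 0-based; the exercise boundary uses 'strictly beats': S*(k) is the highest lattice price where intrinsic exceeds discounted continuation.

price = 7.8215
boundary = - - 114.6274 103.6623 114.6274 103.6623 114.6274
tree:
7.8215
13.8658 3.7570
23.8526 7.1848 1.4268
34.8177 13.3338 3.0214 0.3310
44.7340 23.8526 6.2500 0.8076 0.0000
53.7016 34.8177 12.5125 1.9703 0.0000 0.0000
61.8114 44.7340 23.8526 4.8069 0.0000 0.0000 0.0000
69.1455 53.7016 34.8177 11.7276 0.0000 0.0000 0.0000 0.0000

Δt=0.21871, u=1.10578, d=0.90434, q=0.58133, disc=e^(-rΔt)=0.97901
k=7 terminal: V=max(K-S,0) → 69.1455 53.7016 34.8177 11.7276 0.0000 0.0000 0.0000 0.0000
k=6: j=0 S=76.6686 intr=61.8114 cont=58.9045 V=61.8114[EX]; j=1 S=93.7460 intr=44.7340 cont=41.8270 V=44.7340[EX]; j=2 S=114.6274 intr=23.8526 cont=20.9456 V=23.8526[EX]; j=3 S=140.1600 intr=0.0000 cont=4.8069 V=4.8069[hold]; j=4 S=171.3798 intr=0.0000 cont=0.0000 V=0.0000[hold]; j=5 S=209.5537 intr=0.0000 cont=0.0000 V=0.0000[hold]; j=6 S=256.2306 intr=0.0000 cont=0.0000 V=0.0000[hold]  S*(6)=114.6274
k=5: j=0 S=84.7784 intr=53.7016 cont=50.7947 V=53.7016[EX]; j=1 S=103.6623 intr=34.8177 cont=31.9108 V=34.8177[EX]; j=2 S=126.7524 intr=11.7276 cont=12.5125 V=12.5125[hold]; j=3 S=154.9858 intr=0.0000 cont=1.9703 V=1.9703[hold]; j=4 S=189.5080 intr=0.0000 cont=0.0000 V=0.0000[hold]; j=5 S=231.7198 intr=0.0000 cont=0.0000 V=0.0000[hold]  S*(5)=103.6623
k=4: j=0 S=93.7460 intr=44.7340 cont=41.8270 V=44.7340[EX]; j=1 S=114.6274 intr=23.8526 cont=21.3924 V=23.8526[EX]; j=2 S=140.1600 intr=0.0000 cont=6.2500 V=6.2500[hold]; j=3 S=171.3798 intr=0.0000 cont=0.8076 V=0.8076[hold]; j=4 S=209.5537 intr=0.0000 cont=0.0000 V=0.0000[hold]  S*(4)=114.6274
k=3: j=0 S=103.6623 intr=34.8177 cont=31.9108 V=34.8177[EX]; j=1 S=126.7524 intr=11.7276 cont=13.3338 V=13.3338[hold]; j=2 S=154.9858 intr=0.0000 cont=3.0214 V=3.0214[hold]; j=3 S=189.5080 intr=0.0000 cont=0.3310 V=0.3310[hold]  S*(3)=103.6623
k=2: j=0 S=114.6274 intr=23.8526 cont=21.8598 V=23.8526[EX]; j=1 S=140.1600 intr=0.0000 cont=7.1848 V=7.1848[hold]; j=2 S=171.3798 intr=0.0000 cont=1.4268 V=1.4268[hold]  S*(2)=114.6274
k=1: j=0 S=126.7524 intr=11.7276 cont=13.8658 V=13.8658[hold]; j=1 S=154.9858 intr=0.0000 cont=3.7570 V=3.7570[hold]  S*(1)=-
k=0: j=0 S=140.1600 intr=0.0000 cont=7.8215 V=7.8215[hold]  S*(0)=-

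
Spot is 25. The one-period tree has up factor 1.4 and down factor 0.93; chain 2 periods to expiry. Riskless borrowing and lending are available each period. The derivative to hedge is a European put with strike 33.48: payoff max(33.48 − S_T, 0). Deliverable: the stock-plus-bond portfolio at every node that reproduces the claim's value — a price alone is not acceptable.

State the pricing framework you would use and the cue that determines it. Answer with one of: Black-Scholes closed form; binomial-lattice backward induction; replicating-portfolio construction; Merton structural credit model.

framework: replicating-portfolio construction

Key observation: the task asks for the hedge itself — share and bond holdings at every node of the 2-period tree on spot 25 with factors 1.4/0.93 — which is exactly what the replicating-portfolio construction produces.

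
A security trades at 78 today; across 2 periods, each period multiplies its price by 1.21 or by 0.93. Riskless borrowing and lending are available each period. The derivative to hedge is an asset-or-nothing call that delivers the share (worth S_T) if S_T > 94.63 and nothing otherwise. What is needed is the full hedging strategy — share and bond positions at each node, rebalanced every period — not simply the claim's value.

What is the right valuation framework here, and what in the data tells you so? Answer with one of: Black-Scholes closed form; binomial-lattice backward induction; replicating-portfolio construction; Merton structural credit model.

framework: replicating-portfolio construction

Key observation: what is demanded is not a single number but the (Δ, B) position at each node of the 1.21/0.93 tree starting at 78; constructing those positions is the replicating-portfolio method.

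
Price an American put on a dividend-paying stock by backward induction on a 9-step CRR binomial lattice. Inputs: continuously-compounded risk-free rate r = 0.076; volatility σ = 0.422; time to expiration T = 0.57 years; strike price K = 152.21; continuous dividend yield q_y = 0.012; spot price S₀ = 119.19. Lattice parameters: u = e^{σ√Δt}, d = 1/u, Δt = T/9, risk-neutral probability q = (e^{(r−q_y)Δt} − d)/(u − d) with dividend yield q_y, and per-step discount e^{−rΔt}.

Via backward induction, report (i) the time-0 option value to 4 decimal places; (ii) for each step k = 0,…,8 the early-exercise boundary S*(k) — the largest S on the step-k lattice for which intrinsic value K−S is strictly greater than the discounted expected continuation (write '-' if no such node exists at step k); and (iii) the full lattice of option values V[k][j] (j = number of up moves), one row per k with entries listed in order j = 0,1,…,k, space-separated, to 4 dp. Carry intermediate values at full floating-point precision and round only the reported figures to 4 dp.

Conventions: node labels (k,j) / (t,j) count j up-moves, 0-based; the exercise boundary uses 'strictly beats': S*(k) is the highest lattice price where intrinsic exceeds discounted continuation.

Δt=0.06333  u=1.11205  d=0.89924  q=0.49256  discount=0.99520
step 9 (expiry): payoffs max(K−S,0) = 106.3813 95.5362 82.1246 65.5393 45.0291 19.6653 0.0000 0.0000 0.0000 0.0000
step 8: (k=8,j=0): S=50.9636, K−S=101.2464, hold=100.5543 ⇒ V=101.2464 exercise | (k=8,j=1): S=63.0238, K−S=89.1862, hold=88.5032 ⇒ V=89.1862 exercise | (k=8,j=2): S=77.9381, K−S=74.2719, hold=73.6002 ⇒ V=74.2719 exercise | (k=8,j=3): S=96.3817, K−S=55.8283, hold=55.1706 ⇒ V=55.8283 exercise | (k=8,j=4): S=119.1900, K−S=33.0200, hold=32.3797 ⇒ V=33.0200 exercise | (k=8,j=5): S=147.3957, K−S=4.8143, hold=9.9310 ⇒ V=9.9310 continue | (k=8,j=6): S=182.2762, K−S=0.0000, hold=0.0000 ⇒ V=0.0000 continue | (k=8,j=7): S=225.4109, K−S=0.0000, hold=0.0000 ⇒ V=0.0000 continue | (k=8,j=8): S=278.7532, K−S=0.0000, hold=0.0000 ⇒ V=0.0000 continue  boundary S*=119.1900
step 7: (k=7,j=0): S=56.6738, K−S=95.5362, hold=94.8484 ⇒ V=95.5362 exercise | (k=7,j=1): S=70.0854, K−S=82.1246, hold=81.4470 ⇒ V=82.1246 exercise | (k=7,j=2): S=86.6707, K−S=65.5393, hold=64.8743 ⇒ V=65.5393 exercise | (k=7,j=3): S=107.1809, K−S=45.0291, hold=44.3797 ⇒ V=45.0291 exercise | (k=7,j=4): S=132.5447, K−S=19.6653, hold=21.5433 ⇒ V=21.5433 continue | (k=7,j=5): S=163.9107, K−S=0.0000, hold=5.0152 ⇒ V=5.0152 continue | (k=7,j=6): S=202.6994, K−S=0.0000, hold=0.0000 ⇒ V=0.0000 continue | (k=7,j=7): S=250.6671, K−S=0.0000, hold=0.0000 ⇒ V=0.0000 continue  boundary S*=107.1809
step 6: (k=6,j=0): S=63.0238, K−S=89.1862, hold=88.5032 ⇒ V=89.1862 exercise | (k=6,j=1): S=77.9381, K−S=74.2719, hold=73.6002 ⇒ V=74.2719 exercise | (k=6,j=2): S=96.3817, K−S=55.8283, hold=55.1706 ⇒ V=55.8283 exercise | (k=6,j=3): S=119.1900, K−S=33.0200, hold=33.3003 ⇒ V=33.3003 continue | (k=6,j=4): S=147.3957, K−S=4.8143, hold=13.3379 ⇒ V=13.3379 continue | (k=6,j=5): S=182.2762, K−S=0.0000, hold=2.5327 ⇒ V=2.5327 continue | (k=6,j=6): S=225.4109, K−S=0.0000, hold=0.0000 ⇒ V=0.0000 continue  boundary S*=96.3817
step 5: (k=5,j=0): S=70.0854, K−S=82.1246, hold=81.4470 ⇒ V=82.1246 exercise | (k=5,j=1): S=86.6707, K−S=65.5393, hold=64.8743 ⇒ V=65.5393 exercise | (k=5,j=2): S=107.1809, K−S=45.0291, hold=44.5171 ⇒ V=45.0291 exercise | (k=5,j=3): S=132.5447, K−S=19.6653, hold=23.3549 ⇒ V=23.3549 continue | (k=5,j=4): S=163.9107, K−S=0.0000, hold=7.9772 ⇒ V=7.9772 continue | (k=5,j=5): S=202.6994, K−S=0.0000, hold=1.2790 ⇒ V=1.2790 continue  boundary S*=107.1809
step 4: (k=4,j=0): S=77.9381, K−S=74.2719, hold=73.6002 ⇒ V=74.2719 exercise | (k=4,j=1): S=96.3817, K−S=55.8283, hold=55.1706 ⇒ V=55.8283 exercise | (k=4,j=2): S=119.1900, K−S=33.0200, hold=34.1883 ⇒ V=34.1883 continue | (k=4,j=3): S=147.3957, K−S=4.8143, hold=15.7047 ⇒ V=15.7047 continue | (k=4,j=4): S=182.2762, K−S=0.0000, hold=4.6555 ⇒ V=4.6555 continue  boundary S*=96.3817
step 3: (k=3,j=0): S=86.6707, K−S=65.5393, hold=64.8743 ⇒ V=65.5393 exercise | (k=3,j=1): S=107.1809, K−S=45.0291, hold=44.9524 ⇒ V=45.0291 exercise | (k=3,j=2): S=132.5447, K−S=19.6653, hold=24.9635 ⇒ V=24.9635 continue | (k=3,j=3): S=163.9107, K−S=0.0000, hold=10.2130 ⇒ V=10.2130 continue  boundary S*=107.1809
step 2: (k=2,j=0): S=96.3817, K−S=55.8283, hold=55.1706 ⇒ V=55.8283 exercise | (k=2,j=1): S=119.1900, K−S=33.0200, hold=34.9768 ⇒ V=34.9768 continue | (k=2,j=2): S=147.3957, K−S=4.8143, hold=17.6130 ⇒ V=17.6130 continue  boundary S*=96.3817
step 1: (k=1,j=0): S=107.1809, K−S=45.0291, hold=45.3389 ⇒ V=45.3389 continue | (k=1,j=1): S=132.5447, K−S=19.6653, hold=26.2972 ⇒ V=26.2972 continue  boundary S*=-
step 0: (k=0,j=0): S=119.1900, K−S=33.0200, hold=35.7870 ⇒ V=35.7870 continue  boundary S*=-

price = 35.7870
boundary = - - 96.3817 107.1809 96.3817 107.1809 96.3817 107.1809 119.1900
tree:
35.7870
45.3389 26.2972
55.8283 34.9768 17.6130
65.5393 45.0291 24.9635 10.2130
74.2719 55.8283 34.1883 15.7047 4.6555
82.1246 65.5393 45.0291 23.3549 7.9772 1.2790
89.1862 74.2719 55.8283 33.3003 13.3379 2.5327 0.0000
95.5362 82.1246 65.5393 45.0291 21.5433 5.0152 0.0000 0.0000
101.2464 89.1862 74.2719 55.8283 33.0200 9.9310 0.0000 0.0000 0.0000
106.3813 95.5362 82.1246 65.5393 45.0291 19.6653 0.0000 0.0000 0.0000 0.0000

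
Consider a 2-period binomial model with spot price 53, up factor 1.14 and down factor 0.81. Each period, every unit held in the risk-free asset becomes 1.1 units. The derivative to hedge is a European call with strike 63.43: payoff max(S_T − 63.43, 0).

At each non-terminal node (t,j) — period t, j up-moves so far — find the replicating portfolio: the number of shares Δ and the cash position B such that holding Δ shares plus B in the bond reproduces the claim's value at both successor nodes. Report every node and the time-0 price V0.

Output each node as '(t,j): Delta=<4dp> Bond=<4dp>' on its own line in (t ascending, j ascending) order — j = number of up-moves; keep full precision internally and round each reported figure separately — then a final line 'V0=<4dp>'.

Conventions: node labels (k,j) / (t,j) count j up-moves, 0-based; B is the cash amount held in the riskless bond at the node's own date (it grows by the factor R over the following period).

Under the risk-neutral measure, an up-move has probability p* = (R−d)/(u−d) = 0.8788 and values discount at R = 1.1.
Payoffs at expiry: V(2,0)=0.0000, V(2,1)=0.0000, V(2,2)=5.4488
(1,0): S=42.9300. Δ = (V_up−V_dn)/(S_up−S_dn) = (0.0000−0.0000)/(48.9402−34.7733) = 0.0000. V = [p*·0.0000 + (1−p*)·0.0000]/1.1 = 0.0000. B = V − Δ·S = 0.0000.
(1,1): S=60.4200. Δ = (V_up−V_dn)/(S_up−S_dn) = (5.4488−0.0000)/(68.8788−48.9402) = 0.2733. V = [p*·5.4488 + (1−p*)·0.0000]/1.1 = 4.3530. B = V − Δ·S = -12.1585.
(0,0): S=53.0000. Δ = (V_up−V_dn)/(S_up−S_dn) = (4.3530−0.0000)/(60.4200−42.9300) = 0.2489. V = [p*·4.3530 + (1−p*)·0.0000]/1.1 = 3.4776. B = V − Δ·S = -9.7134.
Sanity check at the root: Δ(0,0)·S0 + B(0,0) reproduces V0 = 3.4776.

(0,0): Delta=0.2489 Bond=-9.7134
(1,0): Delta=0.0000 Bond=0.0000
(1,1): Delta=0.2733 Bond=-12.1585
V0=3.4776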